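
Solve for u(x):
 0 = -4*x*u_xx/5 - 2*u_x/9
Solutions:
 u(x) = C1 + C2*x^(13/18)


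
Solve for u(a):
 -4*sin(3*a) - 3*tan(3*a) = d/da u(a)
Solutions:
 u(a) = C1 + log(cos(3*a)) + 4*cos(3*a)/3


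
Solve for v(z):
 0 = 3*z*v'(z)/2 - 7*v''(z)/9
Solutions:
 v(z) = C1 + C2*erfi(3*sqrt(21)*z/14)


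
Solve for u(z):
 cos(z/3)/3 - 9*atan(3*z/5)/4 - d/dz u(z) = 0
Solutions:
 u(z) = C1 - 9*z*atan(3*z/5)/4 + 15*log(9*z^2 + 25)/8 + sin(z/3)


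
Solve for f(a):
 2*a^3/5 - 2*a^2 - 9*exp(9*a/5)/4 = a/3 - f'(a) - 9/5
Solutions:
 f(a) = C1 - a^4/10 + 2*a^3/3 + a^2/6 - 9*a/5 + 5*exp(9*a/5)/4


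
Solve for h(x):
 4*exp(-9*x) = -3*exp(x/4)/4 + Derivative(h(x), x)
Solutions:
 h(x) = C1 + 3*exp(x/4) - 4*exp(-9*x)/9


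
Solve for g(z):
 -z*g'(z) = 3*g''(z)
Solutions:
 g(z) = C1 + C2*erf(sqrt(6)*z/6)


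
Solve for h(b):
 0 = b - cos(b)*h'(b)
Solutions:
 h(b) = C1 + Integral(b/cos(b), b)


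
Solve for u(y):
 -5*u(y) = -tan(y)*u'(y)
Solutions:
 u(y) = C1*sin(y)^5


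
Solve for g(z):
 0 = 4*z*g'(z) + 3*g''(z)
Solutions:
 g(z) = C1 + C2*erf(sqrt(6)*z/3)


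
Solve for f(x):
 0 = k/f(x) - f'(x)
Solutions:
 f(x) = -sqrt(C1 + 2*k*x)
 f(x) = sqrt(C1 + 2*k*x)


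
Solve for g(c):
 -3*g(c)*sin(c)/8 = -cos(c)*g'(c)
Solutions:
 g(c) = C1/cos(c)^(3/8)


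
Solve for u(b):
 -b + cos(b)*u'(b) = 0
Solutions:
 u(b) = C1 + Integral(b/cos(b), b)


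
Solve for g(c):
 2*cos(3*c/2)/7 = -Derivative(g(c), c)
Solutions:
 g(c) = C1 - 4*sin(3*c/2)/21


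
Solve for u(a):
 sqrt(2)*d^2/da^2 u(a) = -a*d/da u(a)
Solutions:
 u(a) = C1 + C2*erf(2^(1/4)*a/2)


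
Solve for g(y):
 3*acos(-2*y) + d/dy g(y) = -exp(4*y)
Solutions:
 g(y) = C1 - 3*y*acos(-2*y) - 3*sqrt(1 - 4*y^2)/2 - exp(4*y)/4


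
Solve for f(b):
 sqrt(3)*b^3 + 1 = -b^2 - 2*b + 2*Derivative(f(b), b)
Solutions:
 f(b) = C1 + sqrt(3)*b^4/8 + b^3/6 + b^2/2 + b/2


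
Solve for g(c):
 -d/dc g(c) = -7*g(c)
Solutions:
 g(c) = C1*exp(7*c)


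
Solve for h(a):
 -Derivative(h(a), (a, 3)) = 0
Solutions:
 h(a) = C1 + C2*a + C3*a^2


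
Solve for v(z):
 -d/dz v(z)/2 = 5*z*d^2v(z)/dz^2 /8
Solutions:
 v(z) = C1 + C2*z^(1/5)


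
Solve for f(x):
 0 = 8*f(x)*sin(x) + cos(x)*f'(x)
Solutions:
 f(x) = C1*cos(x)^8


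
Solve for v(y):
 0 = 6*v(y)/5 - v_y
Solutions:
 v(y) = C1*exp(6*y/5)


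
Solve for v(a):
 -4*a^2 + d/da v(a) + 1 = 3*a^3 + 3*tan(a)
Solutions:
 v(a) = C1 + 3*a^4/4 + 4*a^3/3 - a - 3*log(cos(a))


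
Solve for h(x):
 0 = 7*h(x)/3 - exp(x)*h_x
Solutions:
 h(x) = C1*exp(-7*exp(-x)/3)


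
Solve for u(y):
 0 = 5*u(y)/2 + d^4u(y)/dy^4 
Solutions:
 u(y) = (C1*sin(10^(1/4)*y/2) + C2*cos(10^(1/4)*y/2))*exp(-10^(1/4)*y/2) + (C3*sin(10^(1/4)*y/2) + C4*cos(10^(1/4)*y/2))*exp(10^(1/4)*y/2)


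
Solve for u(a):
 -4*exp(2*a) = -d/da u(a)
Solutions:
 u(a) = C1 + 2*exp(2*a)


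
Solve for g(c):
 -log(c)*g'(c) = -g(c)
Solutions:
 g(c) = C1*exp(li(c))


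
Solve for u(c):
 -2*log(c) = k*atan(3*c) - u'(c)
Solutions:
 u(c) = C1 + 2*c*log(c) - 2*c + k*(c*atan(3*c) - log(9*c^2 + 1)/6)


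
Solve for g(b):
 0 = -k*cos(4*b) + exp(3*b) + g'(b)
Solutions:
 g(b) = C1 + k*sin(4*b)/4 - exp(3*b)/3


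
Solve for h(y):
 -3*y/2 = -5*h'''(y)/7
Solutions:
 h(y) = C1 + C2*y + C3*y^2 + 7*y^4/80


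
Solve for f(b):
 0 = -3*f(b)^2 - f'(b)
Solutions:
 f(b) = 1/(C1 + 3*b)


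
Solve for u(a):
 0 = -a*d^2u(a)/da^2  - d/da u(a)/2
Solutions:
 u(a) = C1 + C2*sqrt(a)


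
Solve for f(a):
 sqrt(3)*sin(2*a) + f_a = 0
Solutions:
 f(a) = C1 + sqrt(3)*cos(2*a)/2


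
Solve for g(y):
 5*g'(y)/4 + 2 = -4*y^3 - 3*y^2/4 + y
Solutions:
 g(y) = C1 - 4*y^4/5 - y^3/5 + 2*y^2/5 - 8*y/5


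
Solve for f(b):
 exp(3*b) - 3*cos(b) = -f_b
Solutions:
 f(b) = C1 - exp(3*b)/3 + 3*sin(b)


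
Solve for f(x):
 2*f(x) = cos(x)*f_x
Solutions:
 f(x) = C1*(sin(x) + 1)/(sin(x) - 1)


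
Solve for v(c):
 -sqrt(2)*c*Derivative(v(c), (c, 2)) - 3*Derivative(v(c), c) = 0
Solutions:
 v(c) = C1 + C2*c^(1 - 3*sqrt(2)/2)


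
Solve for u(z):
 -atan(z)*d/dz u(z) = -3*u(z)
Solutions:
 u(z) = C1*exp(3*Integral(1/atan(z), z))


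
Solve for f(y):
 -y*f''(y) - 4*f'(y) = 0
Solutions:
 f(y) = C1 + C2/y^3


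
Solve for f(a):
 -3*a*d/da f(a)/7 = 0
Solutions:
 f(a) = C1


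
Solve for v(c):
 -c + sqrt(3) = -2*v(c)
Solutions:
 v(c) = c/2 - sqrt(3)/2


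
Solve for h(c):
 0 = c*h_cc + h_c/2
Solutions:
 h(c) = C1 + C2*sqrt(c)


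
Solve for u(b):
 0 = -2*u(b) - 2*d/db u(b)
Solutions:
 u(b) = C1*exp(-b)


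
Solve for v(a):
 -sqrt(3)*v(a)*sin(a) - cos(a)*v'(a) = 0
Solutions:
 v(a) = C1*cos(a)^(sqrt(3))


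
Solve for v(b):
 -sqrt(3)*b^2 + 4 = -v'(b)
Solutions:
 v(b) = C1 + sqrt(3)*b^3/3 - 4*b


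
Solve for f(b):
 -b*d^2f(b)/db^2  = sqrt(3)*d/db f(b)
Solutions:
 f(b) = C1 + C2*b^(1 - sqrt(3))


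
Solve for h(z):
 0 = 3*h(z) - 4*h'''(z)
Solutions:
 h(z) = C3*exp(6^(1/3)*z/2) + (C1*sin(2^(1/3)*3^(5/6)*z/4) + C2*cos(2^(1/3)*3^(5/6)*z/4))*exp(-6^(1/3)*z/4)


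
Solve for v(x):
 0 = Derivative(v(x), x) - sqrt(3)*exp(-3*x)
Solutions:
 v(x) = C1 - sqrt(3)*exp(-3*x)/3


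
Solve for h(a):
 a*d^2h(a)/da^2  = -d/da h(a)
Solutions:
 h(a) = C1 + C2*log(a)


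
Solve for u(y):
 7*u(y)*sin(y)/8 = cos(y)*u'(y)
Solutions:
 u(y) = C1/cos(y)^(7/8)


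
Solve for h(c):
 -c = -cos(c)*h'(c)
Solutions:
 h(c) = C1 + Integral(c/cos(c), c)


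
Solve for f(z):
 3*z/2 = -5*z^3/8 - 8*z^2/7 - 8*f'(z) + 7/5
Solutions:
 f(z) = C1 - 5*z^4/256 - z^3/21 - 3*z^2/32 + 7*z/40


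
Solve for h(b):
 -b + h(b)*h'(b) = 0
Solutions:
 h(b) = -sqrt(C1 + b^2)
 h(b) = sqrt(C1 + b^2)


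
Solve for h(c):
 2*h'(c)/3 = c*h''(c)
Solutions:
 h(c) = C1 + C2*c^(5/3)


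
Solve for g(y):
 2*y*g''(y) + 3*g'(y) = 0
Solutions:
 g(y) = C1 + C2/sqrt(y)


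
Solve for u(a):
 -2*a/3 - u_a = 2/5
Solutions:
 u(a) = C1 - a^2/3 - 2*a/5


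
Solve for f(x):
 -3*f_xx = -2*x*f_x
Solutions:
 f(x) = C1 + C2*erfi(sqrt(3)*x/3)


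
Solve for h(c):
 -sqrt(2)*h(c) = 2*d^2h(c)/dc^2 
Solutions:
 h(c) = C1*sin(2^(3/4)*c/2) + C2*cos(2^(3/4)*c/2)


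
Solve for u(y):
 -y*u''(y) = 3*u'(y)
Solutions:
 u(y) = C1 + C2/y^2


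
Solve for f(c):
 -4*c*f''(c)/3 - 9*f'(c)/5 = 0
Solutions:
 f(c) = C1 + C2/c^(7/20)


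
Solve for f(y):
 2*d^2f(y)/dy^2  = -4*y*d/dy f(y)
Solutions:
 f(y) = C1 + C2*erf(y)


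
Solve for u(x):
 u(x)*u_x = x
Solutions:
 u(x) = -sqrt(C1 + x^2)
 u(x) = sqrt(C1 + x^2)


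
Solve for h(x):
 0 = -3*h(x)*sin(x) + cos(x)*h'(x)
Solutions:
 h(x) = C1/cos(x)^3


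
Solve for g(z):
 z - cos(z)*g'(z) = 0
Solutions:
 g(z) = C1 + Integral(z/cos(z), z)


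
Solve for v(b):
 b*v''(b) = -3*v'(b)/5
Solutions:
 v(b) = C1 + C2*b^(2/5)


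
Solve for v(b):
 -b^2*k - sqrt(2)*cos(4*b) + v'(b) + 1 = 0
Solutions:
 v(b) = C1 + b^3*k/3 - b + sqrt(2)*sin(4*b)/4


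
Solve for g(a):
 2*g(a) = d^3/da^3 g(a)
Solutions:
 g(a) = C3*exp(2^(1/3)*a) + (C1*sin(2^(1/3)*sqrt(3)*a/2) + C2*cos(2^(1/3)*sqrt(3)*a/2))*exp(-2^(1/3)*a/2)


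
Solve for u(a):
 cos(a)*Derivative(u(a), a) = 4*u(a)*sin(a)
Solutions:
 u(a) = C1/cos(a)^4


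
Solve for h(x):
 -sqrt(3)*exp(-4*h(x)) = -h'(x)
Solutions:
 h(x) = log(-I*(C1 + 4*sqrt(3)*x)^(1/4))
 h(x) = log(I*(C1 + 4*sqrt(3)*x)^(1/4))
 h(x) = log(-(C1 + 4*sqrt(3)*x)^(1/4))
 h(x) = log(C1 + 4*sqrt(3)*x)/4


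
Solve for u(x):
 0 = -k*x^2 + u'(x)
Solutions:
 u(x) = C1 + k*x^3/3


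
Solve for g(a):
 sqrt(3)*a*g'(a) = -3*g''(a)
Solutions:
 g(a) = C1 + C2*erf(sqrt(2)*3^(3/4)*a/6)


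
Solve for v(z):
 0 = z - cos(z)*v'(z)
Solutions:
 v(z) = C1 + Integral(z/cos(z), z)


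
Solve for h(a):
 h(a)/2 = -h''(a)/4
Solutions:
 h(a) = C1*sin(sqrt(2)*a) + C2*cos(sqrt(2)*a)


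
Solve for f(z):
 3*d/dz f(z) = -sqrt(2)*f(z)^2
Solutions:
 f(z) = 3/(C1 + sqrt(2)*z)


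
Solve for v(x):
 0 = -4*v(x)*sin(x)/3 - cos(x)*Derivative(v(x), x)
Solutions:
 v(x) = C1*cos(x)^(4/3)


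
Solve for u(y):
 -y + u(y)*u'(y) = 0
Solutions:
 u(y) = -sqrt(C1 + y^2)
 u(y) = sqrt(C1 + y^2)


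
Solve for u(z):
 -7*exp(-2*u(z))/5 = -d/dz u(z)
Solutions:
 u(z) = log(-sqrt(C1 + 70*z)) - log(5)
 u(z) = log(C1 + 70*z)/2 - log(5)


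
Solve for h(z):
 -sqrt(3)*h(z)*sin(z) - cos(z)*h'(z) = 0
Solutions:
 h(z) = C1*cos(z)^(sqrt(3))


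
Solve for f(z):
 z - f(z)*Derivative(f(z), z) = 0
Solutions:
 f(z) = -sqrt(C1 + z^2)
 f(z) = sqrt(C1 + z^2)


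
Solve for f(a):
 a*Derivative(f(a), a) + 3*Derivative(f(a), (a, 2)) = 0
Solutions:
 f(a) = C1 + C2*erf(sqrt(6)*a/6)


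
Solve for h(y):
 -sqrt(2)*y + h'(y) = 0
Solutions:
 h(y) = C1 + sqrt(2)*y^2/2


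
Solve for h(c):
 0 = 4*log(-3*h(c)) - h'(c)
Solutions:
 -Integral(1/(log(-_y) + log(3)), (_y, h(c)))/4 = C1 - c


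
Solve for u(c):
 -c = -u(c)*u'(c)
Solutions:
 u(c) = -sqrt(C1 + c^2)
 u(c) = sqrt(C1 + c^2)


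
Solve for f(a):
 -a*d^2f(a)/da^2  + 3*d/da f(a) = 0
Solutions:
 f(a) = C1 + C2*a^4


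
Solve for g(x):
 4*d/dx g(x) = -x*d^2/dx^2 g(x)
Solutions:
 g(x) = C1 + C2/x^3


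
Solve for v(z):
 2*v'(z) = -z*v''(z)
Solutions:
 v(z) = C1 + C2/z


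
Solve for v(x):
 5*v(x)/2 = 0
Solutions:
 v(x) = 0


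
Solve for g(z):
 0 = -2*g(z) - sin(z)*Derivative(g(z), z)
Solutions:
 g(z) = C1*(cos(z) + 1)/(cos(z) - 1)


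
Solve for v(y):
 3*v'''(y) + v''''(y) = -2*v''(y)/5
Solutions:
 v(y) = C1 + C2*y + C3*exp(y*(-15 + sqrt(185))/10) + C4*exp(-y*(sqrt(185) + 15)/10)


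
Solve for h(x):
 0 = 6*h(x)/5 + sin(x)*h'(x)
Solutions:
 h(x) = C1*(cos(x) + 1)^(3/5)/(cos(x) - 1)^(3/5)


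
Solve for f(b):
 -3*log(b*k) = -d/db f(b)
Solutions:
 f(b) = C1 + 3*b*log(b*k) - 3*b


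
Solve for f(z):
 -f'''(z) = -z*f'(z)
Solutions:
 f(z) = C1 + Integral(C2*airyai(z) + C3*airybi(z), z)


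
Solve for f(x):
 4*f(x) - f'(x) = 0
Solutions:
 f(x) = C1*exp(4*x)


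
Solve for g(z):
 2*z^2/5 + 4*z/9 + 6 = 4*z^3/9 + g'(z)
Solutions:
 g(z) = C1 - z^4/9 + 2*z^3/15 + 2*z^2/9 + 6*z


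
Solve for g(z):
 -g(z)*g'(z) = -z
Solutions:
 g(z) = -sqrt(C1 + z^2)
 g(z) = sqrt(C1 + z^2)


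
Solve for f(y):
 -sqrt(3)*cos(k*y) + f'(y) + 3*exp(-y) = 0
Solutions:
 f(y) = C1 + 3*exp(-y) + sqrt(3)*sin(k*y)/k


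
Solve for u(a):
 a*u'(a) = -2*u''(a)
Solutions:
 u(a) = C1 + C2*erf(a/2)


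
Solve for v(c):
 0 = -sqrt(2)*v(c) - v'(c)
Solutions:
 v(c) = C1*exp(-sqrt(2)*c)


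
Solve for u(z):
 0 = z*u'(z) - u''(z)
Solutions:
 u(z) = C1 + C2*erfi(sqrt(2)*z/2)


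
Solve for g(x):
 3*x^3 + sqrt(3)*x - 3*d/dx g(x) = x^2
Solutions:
 g(x) = C1 + x^4/4 - x^3/9 + sqrt(3)*x^2/6


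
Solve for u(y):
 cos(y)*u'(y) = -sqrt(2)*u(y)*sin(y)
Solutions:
 u(y) = C1*cos(y)^(sqrt(2))


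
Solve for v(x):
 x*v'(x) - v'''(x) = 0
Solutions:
 v(x) = C1 + Integral(C2*airyai(x) + C3*airybi(x), x)


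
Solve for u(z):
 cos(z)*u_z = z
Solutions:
 u(z) = C1 + Integral(z/cos(z), z)


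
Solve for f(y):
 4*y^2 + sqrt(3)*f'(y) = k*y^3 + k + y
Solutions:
 f(y) = C1 + sqrt(3)*k*y^4/12 + sqrt(3)*k*y/3 - 4*sqrt(3)*y^3/9 + sqrt(3)*y^2/6


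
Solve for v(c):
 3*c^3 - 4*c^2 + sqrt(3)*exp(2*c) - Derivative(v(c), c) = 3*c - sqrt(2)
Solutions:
 v(c) = C1 + 3*c^4/4 - 4*c^3/3 - 3*c^2/2 + sqrt(2)*c + sqrt(3)*exp(2*c)/2


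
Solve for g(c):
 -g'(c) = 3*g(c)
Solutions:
 g(c) = C1*exp(-3*c)


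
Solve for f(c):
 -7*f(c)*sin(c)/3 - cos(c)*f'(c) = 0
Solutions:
 f(c) = C1*cos(c)^(7/3)


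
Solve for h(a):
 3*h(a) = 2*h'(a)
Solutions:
 h(a) = C1*exp(3*a/2)


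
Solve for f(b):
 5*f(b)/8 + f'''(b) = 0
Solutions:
 f(b) = C3*exp(-5^(1/3)*b/2) + (C1*sin(sqrt(3)*5^(1/3)*b/4) + C2*cos(sqrt(3)*5^(1/3)*b/4))*exp(5^(1/3)*b/4)


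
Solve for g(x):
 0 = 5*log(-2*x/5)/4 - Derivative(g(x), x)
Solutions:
 g(x) = C1 + 5*x*log(-x)/4 + 5*x*(-log(5) - 1 + log(2))/4


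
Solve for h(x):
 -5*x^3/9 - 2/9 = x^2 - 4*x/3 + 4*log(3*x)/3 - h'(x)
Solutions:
 h(x) = C1 + 5*x^4/36 + x^3/3 - 2*x^2/3 + 4*x*log(x)/3 - 10*x/9 + 4*x*log(3)/3


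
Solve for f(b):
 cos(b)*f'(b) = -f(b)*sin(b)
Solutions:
 f(b) = C1*cos(b)


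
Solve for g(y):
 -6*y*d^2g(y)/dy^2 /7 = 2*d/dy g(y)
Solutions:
 g(y) = C1 + C2/y^(4/3)


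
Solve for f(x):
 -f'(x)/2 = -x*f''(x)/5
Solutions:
 f(x) = C1 + C2*x^(7/2)


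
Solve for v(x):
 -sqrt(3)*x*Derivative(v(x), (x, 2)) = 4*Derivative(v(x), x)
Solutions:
 v(x) = C1 + C2*x^(1 - 4*sqrt(3)/3)


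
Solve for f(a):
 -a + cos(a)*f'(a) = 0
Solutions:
 f(a) = C1 + Integral(a/cos(a), a)


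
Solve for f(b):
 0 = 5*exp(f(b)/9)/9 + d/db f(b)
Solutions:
 f(b) = 9*log(1/(C1 + 5*b)) + 36*log(3)


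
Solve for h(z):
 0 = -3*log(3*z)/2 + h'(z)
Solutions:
 h(z) = C1 + 3*z*log(z)/2 - 3*z/2 + 3*z*log(3)/2


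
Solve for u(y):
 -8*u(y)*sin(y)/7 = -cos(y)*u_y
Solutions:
 u(y) = C1/cos(y)^(8/7)


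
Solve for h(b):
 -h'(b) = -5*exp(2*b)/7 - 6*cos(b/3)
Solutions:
 h(b) = C1 + 5*exp(2*b)/14 + 18*sin(b/3)


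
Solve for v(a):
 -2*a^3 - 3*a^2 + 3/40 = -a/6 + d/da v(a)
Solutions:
 v(a) = C1 - a^4/2 - a^3 + a^2/12 + 3*a/40


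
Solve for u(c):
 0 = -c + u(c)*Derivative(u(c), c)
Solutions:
 u(c) = -sqrt(C1 + c^2)
 u(c) = sqrt(C1 + c^2)


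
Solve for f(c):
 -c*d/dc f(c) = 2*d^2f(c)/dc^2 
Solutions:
 f(c) = C1 + C2*erf(c/2)


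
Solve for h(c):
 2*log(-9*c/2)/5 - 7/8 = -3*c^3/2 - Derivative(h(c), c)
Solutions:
 h(c) = C1 - 3*c^4/8 - 2*c*log(-c)/5 + c*(-32*log(3) + 16*log(2) + 51)/40


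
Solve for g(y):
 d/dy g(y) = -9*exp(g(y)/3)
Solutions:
 g(y) = 3*log(1/(C1 + 9*y)) + 3*log(3)


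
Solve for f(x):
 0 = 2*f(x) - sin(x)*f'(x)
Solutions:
 f(x) = C1*(cos(x) - 1)/(cos(x) + 1)


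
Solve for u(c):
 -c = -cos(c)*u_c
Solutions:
 u(c) = C1 + Integral(c/cos(c), c)


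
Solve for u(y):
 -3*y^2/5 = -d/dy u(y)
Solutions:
 u(y) = C1 + y^3/5


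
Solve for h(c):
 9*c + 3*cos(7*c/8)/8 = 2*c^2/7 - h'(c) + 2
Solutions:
 h(c) = C1 + 2*c^3/21 - 9*c^2/2 + 2*c - 3*sin(7*c/8)/7


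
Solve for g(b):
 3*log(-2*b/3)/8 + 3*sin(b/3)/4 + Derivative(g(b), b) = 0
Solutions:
 g(b) = C1 - 3*b*log(-b)/8 - 3*b*log(2)/8 + 3*b/8 + 3*b*log(3)/8 + 9*cos(b/3)/4


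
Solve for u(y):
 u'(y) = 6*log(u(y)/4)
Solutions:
 Integral(1/(-log(_y) + 2*log(2)), (_y, u(y)))/6 = C1 - y


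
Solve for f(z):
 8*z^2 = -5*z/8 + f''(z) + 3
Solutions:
 f(z) = C1 + C2*z + 2*z^4/3 + 5*z^3/48 - 3*z^2/2


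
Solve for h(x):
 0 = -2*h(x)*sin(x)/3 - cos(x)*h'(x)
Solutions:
 h(x) = C1*cos(x)^(2/3)


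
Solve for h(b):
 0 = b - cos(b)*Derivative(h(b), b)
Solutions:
 h(b) = C1 + Integral(b/cos(b), b)


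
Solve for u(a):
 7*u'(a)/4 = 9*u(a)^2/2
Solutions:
 u(a) = -7/(C1 + 18*a)


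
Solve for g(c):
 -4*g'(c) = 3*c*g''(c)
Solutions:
 g(c) = C1 + C2/c^(1/3)


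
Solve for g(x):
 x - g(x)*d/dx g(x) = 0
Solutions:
 g(x) = -sqrt(C1 + x^2)
 g(x) = sqrt(C1 + x^2)


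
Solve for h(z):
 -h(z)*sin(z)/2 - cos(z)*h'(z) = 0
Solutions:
 h(z) = C1*sqrt(cos(z))


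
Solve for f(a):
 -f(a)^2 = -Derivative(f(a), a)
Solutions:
 f(a) = -1/(C1 + a)


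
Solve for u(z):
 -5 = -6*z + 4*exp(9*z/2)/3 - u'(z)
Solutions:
 u(z) = C1 - 3*z^2 + 5*z + 8*exp(9*z/2)/27


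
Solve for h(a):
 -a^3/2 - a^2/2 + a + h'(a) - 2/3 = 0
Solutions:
 h(a) = C1 + a^4/8 + a^3/6 - a^2/2 + 2*a/3


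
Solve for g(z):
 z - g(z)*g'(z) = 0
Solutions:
 g(z) = -sqrt(C1 + z^2)
 g(z) = sqrt(C1 + z^2)


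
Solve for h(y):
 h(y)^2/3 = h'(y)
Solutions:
 h(y) = -3/(C1 + y)


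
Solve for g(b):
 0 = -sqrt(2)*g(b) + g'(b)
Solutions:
 g(b) = C1*exp(sqrt(2)*b)


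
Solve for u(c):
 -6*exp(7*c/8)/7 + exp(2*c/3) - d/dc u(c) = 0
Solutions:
 u(c) = C1 - 48*exp(7*c/8)/49 + 3*exp(2*c/3)/2


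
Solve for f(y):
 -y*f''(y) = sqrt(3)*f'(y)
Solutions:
 f(y) = C1 + C2*y^(1 - sqrt(3))


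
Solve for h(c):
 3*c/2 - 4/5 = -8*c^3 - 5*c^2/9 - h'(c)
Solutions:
 h(c) = C1 - 2*c^4 - 5*c^3/27 - 3*c^2/4 + 4*c/5


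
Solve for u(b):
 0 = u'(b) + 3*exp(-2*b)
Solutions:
 u(b) = C1 + 3*exp(-2*b)/2


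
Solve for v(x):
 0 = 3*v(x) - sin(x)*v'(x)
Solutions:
 v(x) = C1*(cos(x) - 1)^(3/2)/(cos(x) + 1)^(3/2)


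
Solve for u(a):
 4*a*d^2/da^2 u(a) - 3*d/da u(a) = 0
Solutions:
 u(a) = C1 + C2*a^(7/4)


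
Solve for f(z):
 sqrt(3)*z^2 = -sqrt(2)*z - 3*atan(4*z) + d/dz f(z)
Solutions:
 f(z) = C1 + sqrt(3)*z^3/3 + sqrt(2)*z^2/2 + 3*z*atan(4*z) - 3*log(16*z^2 + 1)/8


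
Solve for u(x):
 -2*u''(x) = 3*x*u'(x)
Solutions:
 u(x) = C1 + C2*erf(sqrt(3)*x/2)


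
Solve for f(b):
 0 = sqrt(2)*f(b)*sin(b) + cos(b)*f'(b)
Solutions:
 f(b) = C1*cos(b)^(sqrt(2))


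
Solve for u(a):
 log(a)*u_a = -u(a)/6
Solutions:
 u(a) = C1*exp(-li(a)/6)


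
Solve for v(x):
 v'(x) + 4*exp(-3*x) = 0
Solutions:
 v(x) = C1 + 4*exp(-3*x)/3


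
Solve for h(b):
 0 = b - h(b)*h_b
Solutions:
 h(b) = -sqrt(C1 + b^2)
 h(b) = sqrt(C1 + b^2)


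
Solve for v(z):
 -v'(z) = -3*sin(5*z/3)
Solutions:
 v(z) = C1 - 9*cos(5*z/3)/5


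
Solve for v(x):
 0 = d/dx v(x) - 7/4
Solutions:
 v(x) = C1 + 7*x/4


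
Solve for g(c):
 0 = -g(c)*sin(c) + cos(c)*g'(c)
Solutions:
 g(c) = C1/cos(c)


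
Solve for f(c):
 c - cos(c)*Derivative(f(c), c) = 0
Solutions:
 f(c) = C1 + Integral(c/cos(c), c)


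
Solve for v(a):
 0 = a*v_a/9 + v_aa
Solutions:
 v(a) = C1 + C2*erf(sqrt(2)*a/6)


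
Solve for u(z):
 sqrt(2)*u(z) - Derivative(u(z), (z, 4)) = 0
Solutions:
 u(z) = C1*exp(-2^(1/8)*z) + C2*exp(2^(1/8)*z) + C3*sin(2^(1/8)*z) + C4*cos(2^(1/8)*z)


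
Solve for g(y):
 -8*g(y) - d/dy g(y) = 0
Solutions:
 g(y) = C1*exp(-8*y)


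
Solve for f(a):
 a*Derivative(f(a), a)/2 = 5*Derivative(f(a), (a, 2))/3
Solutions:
 f(a) = C1 + C2*erfi(sqrt(15)*a/10)


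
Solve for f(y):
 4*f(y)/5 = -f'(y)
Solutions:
 f(y) = C1*exp(-4*y/5)


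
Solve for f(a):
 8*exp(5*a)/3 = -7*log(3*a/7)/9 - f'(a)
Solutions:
 f(a) = C1 - 7*a*log(a)/9 + 7*a*(-log(3) + 1 + log(7))/9 - 8*exp(5*a)/15


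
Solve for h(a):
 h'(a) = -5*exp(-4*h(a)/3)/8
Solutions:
 h(a) = 3*log(-I*(C1 - 5*a/6)^(1/4))
 h(a) = 3*log(I*(C1 - 5*a/6)^(1/4))
 h(a) = 3*log(-(C1 - 5*a/6)^(1/4))
 h(a) = 3*log(C1 - 5*a/6)/4


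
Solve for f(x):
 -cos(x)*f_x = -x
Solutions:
 f(x) = C1 + Integral(x/cos(x), x)


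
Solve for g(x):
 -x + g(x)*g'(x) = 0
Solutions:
 g(x) = -sqrt(C1 + x^2)
 g(x) = sqrt(C1 + x^2)


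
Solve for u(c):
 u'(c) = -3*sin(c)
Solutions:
 u(c) = C1 + 3*cos(c)


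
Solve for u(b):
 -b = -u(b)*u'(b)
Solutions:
 u(b) = -sqrt(C1 + b^2)
 u(b) = sqrt(C1 + b^2)


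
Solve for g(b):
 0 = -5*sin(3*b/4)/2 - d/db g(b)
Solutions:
 g(b) = C1 + 10*cos(3*b/4)/3


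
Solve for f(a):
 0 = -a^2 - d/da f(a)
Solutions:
 f(a) = C1 - a^3/3


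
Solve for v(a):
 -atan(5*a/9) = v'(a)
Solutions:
 v(a) = C1 - a*atan(5*a/9) + 9*log(25*a^2 + 81)/10


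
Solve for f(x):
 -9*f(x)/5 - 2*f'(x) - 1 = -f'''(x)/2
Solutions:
 f(x) = C1*exp(-x*(20*45^(1/3)/(sqrt(1761) + 81)^(1/3) + 75^(1/3)*(sqrt(1761) + 81)^(1/3))/30)*sin(3^(1/6)*5^(1/3)*x*(-3^(2/3)*5^(1/3)*(sqrt(1761) + 81)^(1/3)/30 + 2/(sqrt(1761) + 81)^(1/3))) + C2*exp(-x*(20*45^(1/3)/(sqrt(1761) + 81)^(1/3) + 75^(1/3)*(sqrt(1761) + 81)^(1/3))/30)*cos(3^(1/6)*5^(1/3)*x*(-3^(2/3)*5^(1/3)*(sqrt(1761) + 81)^(1/3)/30 + 2/(sqrt(1761) + 81)^(1/3))) + C3*exp(x*(20*45^(1/3)/(sqrt(1761) + 81)^(1/3) + 75^(1/3)*(sqrt(1761) + 81)^(1/3))/15) - 5/9


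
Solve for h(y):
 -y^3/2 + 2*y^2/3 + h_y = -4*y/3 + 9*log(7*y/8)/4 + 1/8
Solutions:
 h(y) = C1 + y^4/8 - 2*y^3/9 - 2*y^2/3 + 9*y*log(y)/4 - 27*y*log(2)/4 - 17*y/8 + 9*y*log(7)/4


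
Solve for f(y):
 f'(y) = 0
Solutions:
 f(y) = C1


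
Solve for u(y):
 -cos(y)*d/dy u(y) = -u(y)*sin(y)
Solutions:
 u(y) = C1/cos(y)


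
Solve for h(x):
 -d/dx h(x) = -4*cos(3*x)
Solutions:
 h(x) = C1 + 4*sin(3*x)/3


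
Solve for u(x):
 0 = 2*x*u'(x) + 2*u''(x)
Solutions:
 u(x) = C1 + C2*erf(sqrt(2)*x/2)


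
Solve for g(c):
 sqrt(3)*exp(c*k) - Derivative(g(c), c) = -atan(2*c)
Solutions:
 g(c) = C1 + c*atan(2*c) + sqrt(3)*Piecewise((exp(c*k)/k, Ne(k, 0)), (c, True)) - log(4*c^2 + 1)/4


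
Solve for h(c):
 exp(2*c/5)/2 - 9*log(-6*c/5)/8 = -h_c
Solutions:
 h(c) = C1 + 9*c*log(-c)/8 + 9*c*(-log(5) - 1 + log(6))/8 - 5*exp(2*c/5)/4


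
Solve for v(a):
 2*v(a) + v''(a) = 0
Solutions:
 v(a) = C1*sin(sqrt(2)*a) + C2*cos(sqrt(2)*a)


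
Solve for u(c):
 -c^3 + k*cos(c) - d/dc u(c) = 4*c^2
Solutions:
 u(c) = C1 - c^4/4 - 4*c^3/3 + k*sin(c)


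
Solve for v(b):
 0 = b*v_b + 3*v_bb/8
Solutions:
 v(b) = C1 + C2*erf(2*sqrt(3)*b/3)


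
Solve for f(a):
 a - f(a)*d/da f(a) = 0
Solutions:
 f(a) = -sqrt(C1 + a^2)
 f(a) = sqrt(C1 + a^2)


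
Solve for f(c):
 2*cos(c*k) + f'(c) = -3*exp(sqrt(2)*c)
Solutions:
 f(c) = C1 - 3*sqrt(2)*exp(sqrt(2)*c)/2 - 2*sin(c*k)/k


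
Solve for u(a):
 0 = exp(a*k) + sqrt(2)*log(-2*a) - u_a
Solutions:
 u(a) = C1 + sqrt(2)*a*log(-a) + sqrt(2)*a*(-1 + log(2)) + Piecewise((exp(a*k)/k, Ne(k, 0)), (a, True))


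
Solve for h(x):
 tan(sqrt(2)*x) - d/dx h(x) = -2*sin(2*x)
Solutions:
 h(x) = C1 - sqrt(2)*log(cos(sqrt(2)*x))/2 - cos(2*x)


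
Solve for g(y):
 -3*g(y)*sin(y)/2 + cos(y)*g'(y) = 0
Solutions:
 g(y) = C1/cos(y)^(3/2)


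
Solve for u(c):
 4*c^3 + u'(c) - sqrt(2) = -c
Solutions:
 u(c) = C1 - c^4 - c^2/2 + sqrt(2)*c


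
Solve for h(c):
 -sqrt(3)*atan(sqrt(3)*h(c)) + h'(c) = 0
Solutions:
 Integral(1/atan(sqrt(3)*_y), (_y, h(c))) = C1 + sqrt(3)*c


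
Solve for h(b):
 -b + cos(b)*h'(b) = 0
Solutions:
 h(b) = C1 + Integral(b/cos(b), b)


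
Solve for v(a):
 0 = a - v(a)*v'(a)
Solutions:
 v(a) = -sqrt(C1 + a^2)
 v(a) = sqrt(C1 + a^2)


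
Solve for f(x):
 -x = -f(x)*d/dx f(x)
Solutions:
 f(x) = -sqrt(C1 + x^2)
 f(x) = sqrt(C1 + x^2)


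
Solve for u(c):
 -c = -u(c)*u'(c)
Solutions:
 u(c) = -sqrt(C1 + c^2)
 u(c) = sqrt(C1 + c^2)


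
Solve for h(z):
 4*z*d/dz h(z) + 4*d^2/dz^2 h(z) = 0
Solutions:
 h(z) = C1 + C2*erf(sqrt(2)*z/2)


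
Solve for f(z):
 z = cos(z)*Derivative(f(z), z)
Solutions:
 f(z) = C1 + Integral(z/cos(z), z)


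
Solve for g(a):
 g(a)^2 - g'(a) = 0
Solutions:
 g(a) = -1/(C1 + a)


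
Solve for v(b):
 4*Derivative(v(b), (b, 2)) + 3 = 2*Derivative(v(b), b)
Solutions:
 v(b) = C1 + C2*exp(b/2) + 3*b/2


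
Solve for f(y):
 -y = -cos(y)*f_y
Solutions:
 f(y) = C1 + Integral(y/cos(y), y)


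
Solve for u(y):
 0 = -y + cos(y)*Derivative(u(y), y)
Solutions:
 u(y) = C1 + Integral(y/cos(y), y)


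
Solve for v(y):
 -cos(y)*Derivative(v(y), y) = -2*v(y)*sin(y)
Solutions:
 v(y) = C1/cos(y)^2


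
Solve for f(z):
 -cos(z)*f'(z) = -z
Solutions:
 f(z) = C1 + Integral(z/cos(z), z)


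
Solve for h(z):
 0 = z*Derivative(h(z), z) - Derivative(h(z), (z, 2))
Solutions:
 h(z) = C1 + C2*erfi(sqrt(2)*z/2)


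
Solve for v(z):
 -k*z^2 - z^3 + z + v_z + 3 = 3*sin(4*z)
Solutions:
 v(z) = C1 + k*z^3/3 + z^4/4 - z^2/2 - 3*z - 3*cos(4*z)/4


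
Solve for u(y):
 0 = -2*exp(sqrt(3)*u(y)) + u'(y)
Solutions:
 u(y) = sqrt(3)*(2*log(-1/(C1 + 2*y)) - log(3))/6


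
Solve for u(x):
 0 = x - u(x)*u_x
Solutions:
 u(x) = -sqrt(C1 + x^2)
 u(x) = sqrt(C1 + x^2)


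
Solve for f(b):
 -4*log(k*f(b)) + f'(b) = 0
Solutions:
 li(k*f(b))/k = C1 + 4*b


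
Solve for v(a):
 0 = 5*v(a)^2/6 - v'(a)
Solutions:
 v(a) = -6/(C1 + 5*a)


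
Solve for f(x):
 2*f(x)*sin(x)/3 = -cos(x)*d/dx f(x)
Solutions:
 f(x) = C1*cos(x)^(2/3)


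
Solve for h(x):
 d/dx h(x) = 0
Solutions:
 h(x) = C1


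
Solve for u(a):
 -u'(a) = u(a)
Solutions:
 u(a) = C1*exp(-a)


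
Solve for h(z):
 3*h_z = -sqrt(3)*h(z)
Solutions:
 h(z) = C1*exp(-sqrt(3)*z/3)


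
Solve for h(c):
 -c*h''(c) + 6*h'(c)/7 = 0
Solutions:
 h(c) = C1 + C2*c^(13/7)


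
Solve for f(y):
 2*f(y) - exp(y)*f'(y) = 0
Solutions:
 f(y) = C1*exp(-2*exp(-y))


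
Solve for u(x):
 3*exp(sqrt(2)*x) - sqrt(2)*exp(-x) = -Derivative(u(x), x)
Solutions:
 u(x) = C1 - 3*sqrt(2)*exp(sqrt(2)*x)/2 - sqrt(2)*exp(-x)


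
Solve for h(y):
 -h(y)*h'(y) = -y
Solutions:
 h(y) = -sqrt(C1 + y^2)
 h(y) = sqrt(C1 + y^2)


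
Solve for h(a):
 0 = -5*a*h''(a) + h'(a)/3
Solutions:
 h(a) = C1 + C2*a^(16/15)


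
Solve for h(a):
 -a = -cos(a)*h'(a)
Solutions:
 h(a) = C1 + Integral(a/cos(a), a)


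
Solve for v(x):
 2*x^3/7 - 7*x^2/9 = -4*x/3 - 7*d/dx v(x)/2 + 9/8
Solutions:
 v(x) = C1 - x^4/49 + 2*x^3/27 - 4*x^2/21 + 9*x/28


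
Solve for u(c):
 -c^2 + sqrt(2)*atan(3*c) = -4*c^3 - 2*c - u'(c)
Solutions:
 u(c) = C1 - c^4 + c^3/3 - c^2 - sqrt(2)*(c*atan(3*c) - log(9*c^2 + 1)/6)


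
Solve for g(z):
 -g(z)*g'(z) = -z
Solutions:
 g(z) = -sqrt(C1 + z^2)
 g(z) = sqrt(C1 + z^2)


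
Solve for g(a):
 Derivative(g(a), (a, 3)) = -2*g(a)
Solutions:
 g(a) = C3*exp(-2^(1/3)*a) + (C1*sin(2^(1/3)*sqrt(3)*a/2) + C2*cos(2^(1/3)*sqrt(3)*a/2))*exp(2^(1/3)*a/2)


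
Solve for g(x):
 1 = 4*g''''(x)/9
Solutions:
 g(x) = C1 + C2*x + C3*x^2 + C4*x^3 + 3*x^4/32


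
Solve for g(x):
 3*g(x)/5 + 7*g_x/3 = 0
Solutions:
 g(x) = C1*exp(-9*x/35)


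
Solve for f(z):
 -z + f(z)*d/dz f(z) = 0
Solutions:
 f(z) = -sqrt(C1 + z^2)
 f(z) = sqrt(C1 + z^2)


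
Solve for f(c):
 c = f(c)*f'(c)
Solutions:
 f(c) = -sqrt(C1 + c^2)
 f(c) = sqrt(C1 + c^2)


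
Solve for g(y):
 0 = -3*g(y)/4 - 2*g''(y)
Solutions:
 g(y) = C1*sin(sqrt(6)*y/4) + C2*cos(sqrt(6)*y/4)


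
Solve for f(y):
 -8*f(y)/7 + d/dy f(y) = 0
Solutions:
 f(y) = C1*exp(8*y/7)


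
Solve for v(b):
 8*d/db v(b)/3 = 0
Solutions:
 v(b) = C1


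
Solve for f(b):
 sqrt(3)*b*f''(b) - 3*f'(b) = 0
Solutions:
 f(b) = C1 + C2*b^(1 + sqrt(3))


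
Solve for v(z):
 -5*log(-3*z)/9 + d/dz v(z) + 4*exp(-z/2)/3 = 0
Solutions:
 v(z) = C1 + 5*z*log(-z)/9 + 5*z*(-1 + log(3))/9 + 8*exp(-z/2)/3


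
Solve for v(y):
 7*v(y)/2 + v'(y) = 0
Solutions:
 v(y) = C1*exp(-7*y/2)


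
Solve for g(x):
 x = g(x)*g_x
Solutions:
 g(x) = -sqrt(C1 + x^2)
 g(x) = sqrt(C1 + x^2)


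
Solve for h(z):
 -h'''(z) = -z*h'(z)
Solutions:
 h(z) = C1 + Integral(C2*airyai(z) + C3*airybi(z), z)


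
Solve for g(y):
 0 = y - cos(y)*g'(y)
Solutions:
 g(y) = C1 + Integral(y/cos(y), y)


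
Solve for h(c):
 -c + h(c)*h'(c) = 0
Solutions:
 h(c) = -sqrt(C1 + c^2)
 h(c) = sqrt(C1 + c^2)


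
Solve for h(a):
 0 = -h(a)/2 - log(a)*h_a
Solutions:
 h(a) = C1*exp(-li(a)/2)


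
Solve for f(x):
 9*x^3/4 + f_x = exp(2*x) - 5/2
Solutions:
 f(x) = C1 - 9*x^4/16 - 5*x/2 + exp(2*x)/2


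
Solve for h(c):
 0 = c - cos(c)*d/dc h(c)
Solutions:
 h(c) = C1 + Integral(c/cos(c), c)


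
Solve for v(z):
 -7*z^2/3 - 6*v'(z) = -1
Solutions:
 v(z) = C1 - 7*z^3/54 + z/6


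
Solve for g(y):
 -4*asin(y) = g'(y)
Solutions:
 g(y) = C1 - 4*y*asin(y) - 4*sqrt(1 - y^2)


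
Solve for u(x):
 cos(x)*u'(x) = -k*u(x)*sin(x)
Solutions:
 u(x) = C1*exp(k*log(cos(x)))


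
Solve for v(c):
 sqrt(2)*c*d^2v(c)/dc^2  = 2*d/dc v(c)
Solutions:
 v(c) = C1 + C2*c^(1 + sqrt(2))


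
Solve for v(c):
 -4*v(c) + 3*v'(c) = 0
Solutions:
 v(c) = C1*exp(4*c/3)


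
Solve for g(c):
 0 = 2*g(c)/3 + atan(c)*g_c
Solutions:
 g(c) = C1*exp(-2*Integral(1/atan(c), c)/3)


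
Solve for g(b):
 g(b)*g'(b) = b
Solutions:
 g(b) = -sqrt(C1 + b^2)
 g(b) = sqrt(C1 + b^2)


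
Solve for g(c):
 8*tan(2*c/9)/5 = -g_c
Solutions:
 g(c) = C1 + 36*log(cos(2*c/9))/5


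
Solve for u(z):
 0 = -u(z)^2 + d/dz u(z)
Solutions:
 u(z) = -1/(C1 + z)


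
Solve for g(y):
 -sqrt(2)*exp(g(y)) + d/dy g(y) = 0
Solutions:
 g(y) = log(-1/(C1 + sqrt(2)*y))


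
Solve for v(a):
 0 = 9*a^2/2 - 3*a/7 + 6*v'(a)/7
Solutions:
 v(a) = C1 - 7*a^3/4 + a^2/4


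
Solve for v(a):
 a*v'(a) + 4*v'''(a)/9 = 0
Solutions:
 v(a) = C1 + Integral(C2*airyai(-2^(1/3)*3^(2/3)*a/2) + C3*airybi(-2^(1/3)*3^(2/3)*a/2), a)


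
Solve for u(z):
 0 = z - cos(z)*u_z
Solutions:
 u(z) = C1 + Integral(z/cos(z), z)


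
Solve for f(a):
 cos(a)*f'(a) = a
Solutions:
 f(a) = C1 + Integral(a/cos(a), a)


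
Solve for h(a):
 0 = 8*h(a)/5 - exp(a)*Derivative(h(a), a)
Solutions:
 h(a) = C1*exp(-8*exp(-a)/5)


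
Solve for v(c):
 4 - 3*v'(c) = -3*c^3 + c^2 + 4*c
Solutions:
 v(c) = C1 + c^4/4 - c^3/9 - 2*c^2/3 + 4*c/3


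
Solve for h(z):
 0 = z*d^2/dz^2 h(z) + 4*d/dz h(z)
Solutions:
 h(z) = C1 + C2/z^3


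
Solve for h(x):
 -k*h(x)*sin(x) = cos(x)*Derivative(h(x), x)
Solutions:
 h(x) = C1*exp(k*log(cos(x)))


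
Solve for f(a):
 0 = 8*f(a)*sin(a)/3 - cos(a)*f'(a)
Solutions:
 f(a) = C1/cos(a)^(8/3)


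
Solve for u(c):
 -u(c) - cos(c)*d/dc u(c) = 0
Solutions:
 u(c) = C1*sqrt(sin(c) - 1)/sqrt(sin(c) + 1)


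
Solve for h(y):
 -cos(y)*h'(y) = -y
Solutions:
 h(y) = C1 + Integral(y/cos(y), y)


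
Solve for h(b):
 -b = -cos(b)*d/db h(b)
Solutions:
 h(b) = C1 + Integral(b/cos(b), b)


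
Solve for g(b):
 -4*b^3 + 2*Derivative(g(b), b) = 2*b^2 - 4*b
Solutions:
 g(b) = C1 + b^4/2 + b^3/3 - b^2


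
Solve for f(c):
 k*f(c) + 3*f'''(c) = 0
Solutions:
 f(c) = C1*exp(3^(2/3)*c*(-k)^(1/3)/3) + C2*exp(c*(-k)^(1/3)*(-3^(2/3) + 3*3^(1/6)*I)/6) + C3*exp(-c*(-k)^(1/3)*(3^(2/3) + 3*3^(1/6)*I)/6)


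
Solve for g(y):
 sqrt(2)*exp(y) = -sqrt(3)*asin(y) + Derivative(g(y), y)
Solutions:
 g(y) = C1 + sqrt(3)*(y*asin(y) + sqrt(1 - y^2)) + sqrt(2)*exp(y)


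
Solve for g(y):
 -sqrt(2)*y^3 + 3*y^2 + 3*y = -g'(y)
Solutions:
 g(y) = C1 + sqrt(2)*y^4/4 - y^3 - 3*y^2/2


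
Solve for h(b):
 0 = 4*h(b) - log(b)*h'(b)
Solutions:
 h(b) = C1*exp(4*li(b))


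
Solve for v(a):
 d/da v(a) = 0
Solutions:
 v(a) = C1


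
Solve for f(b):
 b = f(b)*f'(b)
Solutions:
 f(b) = -sqrt(C1 + b^2)
 f(b) = sqrt(C1 + b^2)


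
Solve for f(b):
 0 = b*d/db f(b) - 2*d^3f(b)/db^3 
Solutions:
 f(b) = C1 + Integral(C2*airyai(2^(2/3)*b/2) + C3*airybi(2^(2/3)*b/2), b)


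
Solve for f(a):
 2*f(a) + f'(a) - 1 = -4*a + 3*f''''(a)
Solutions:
 f(a) = C1*exp(a*(-4 - 4*2^(1/3)/(11 + 3*sqrt(17))^(1/3) + 2^(2/3)*(11 + 3*sqrt(17))^(1/3))/12)*sin(2^(1/3)*sqrt(3)*a*(4/(11 + 3*sqrt(17))^(1/3) + 2^(1/3)*(11 + 3*sqrt(17))^(1/3))/12) + C2*exp(a*(-4 - 4*2^(1/3)/(11 + 3*sqrt(17))^(1/3) + 2^(2/3)*(11 + 3*sqrt(17))^(1/3))/12)*cos(2^(1/3)*sqrt(3)*a*(4/(11 + 3*sqrt(17))^(1/3) + 2^(1/3)*(11 + 3*sqrt(17))^(1/3))/12) + C3*exp(a) + C4*exp(a*(-2^(2/3)*(11 + 3*sqrt(17))^(1/3) - 2 + 4*2^(1/3)/(11 + 3*sqrt(17))^(1/3))/6) - 2*a + 3/2


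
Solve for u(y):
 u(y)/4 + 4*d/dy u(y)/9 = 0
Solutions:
 u(y) = C1*exp(-9*y/16)


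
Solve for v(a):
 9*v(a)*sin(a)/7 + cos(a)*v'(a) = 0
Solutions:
 v(a) = C1*cos(a)^(9/7)


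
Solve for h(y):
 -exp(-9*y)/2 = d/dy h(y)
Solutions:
 h(y) = C1 + exp(-9*y)/18


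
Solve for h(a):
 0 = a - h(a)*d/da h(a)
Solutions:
 h(a) = -sqrt(C1 + a^2)
 h(a) = sqrt(C1 + a^2)


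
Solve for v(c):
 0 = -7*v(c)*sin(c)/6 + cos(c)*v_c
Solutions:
 v(c) = C1/cos(c)^(7/6)


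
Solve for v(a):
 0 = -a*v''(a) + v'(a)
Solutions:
 v(a) = C1 + C2*a^2


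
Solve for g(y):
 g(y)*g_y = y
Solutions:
 g(y) = -sqrt(C1 + y^2)
 g(y) = sqrt(C1 + y^2)


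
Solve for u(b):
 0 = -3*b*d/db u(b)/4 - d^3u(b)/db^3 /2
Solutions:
 u(b) = C1 + Integral(C2*airyai(-2^(2/3)*3^(1/3)*b/2) + C3*airybi(-2^(2/3)*3^(1/3)*b/2), b)


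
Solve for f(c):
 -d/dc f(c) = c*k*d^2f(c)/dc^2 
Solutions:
 f(c) = C1 + c^(((re(k) - 1)*re(k) + im(k)^2)/(re(k)^2 + im(k)^2))*(C2*sin(log(c)*Abs(im(k))/(re(k)^2 + im(k)^2)) + C3*cos(log(c)*im(k)/(re(k)^2 + im(k)^2)))


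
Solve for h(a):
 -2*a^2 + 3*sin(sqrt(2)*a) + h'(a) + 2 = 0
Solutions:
 h(a) = C1 + 2*a^3/3 - 2*a + 3*sqrt(2)*cos(sqrt(2)*a)/2


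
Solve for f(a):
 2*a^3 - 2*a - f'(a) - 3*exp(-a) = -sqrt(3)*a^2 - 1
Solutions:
 f(a) = C1 + a^4/2 + sqrt(3)*a^3/3 - a^2 + a + 3*exp(-a)


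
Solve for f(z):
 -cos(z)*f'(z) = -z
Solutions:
 f(z) = C1 + Integral(z/cos(z), z)


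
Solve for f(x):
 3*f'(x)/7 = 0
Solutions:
 f(x) = C1


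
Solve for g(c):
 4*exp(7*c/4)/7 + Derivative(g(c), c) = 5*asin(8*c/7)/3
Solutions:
 g(c) = C1 + 5*c*asin(8*c/7)/3 + 5*sqrt(49 - 64*c^2)/24 - 16*exp(7*c/4)/49


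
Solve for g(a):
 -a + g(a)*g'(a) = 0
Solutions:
 g(a) = -sqrt(C1 + a^2)
 g(a) = sqrt(C1 + a^2)


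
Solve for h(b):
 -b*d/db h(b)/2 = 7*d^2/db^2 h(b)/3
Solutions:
 h(b) = C1 + C2*erf(sqrt(21)*b/14)


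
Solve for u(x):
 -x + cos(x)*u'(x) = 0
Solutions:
 u(x) = C1 + Integral(x/cos(x), x)


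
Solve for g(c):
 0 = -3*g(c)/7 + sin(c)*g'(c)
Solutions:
 g(c) = C1*(cos(c) - 1)^(3/14)/(cos(c) + 1)^(3/14)


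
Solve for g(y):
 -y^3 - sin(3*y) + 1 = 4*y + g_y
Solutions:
 g(y) = C1 - y^4/4 - 2*y^2 + y + cos(3*y)/3


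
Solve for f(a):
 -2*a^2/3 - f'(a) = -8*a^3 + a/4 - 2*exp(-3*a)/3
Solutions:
 f(a) = C1 + 2*a^4 - 2*a^3/9 - a^2/8 - 2*exp(-3*a)/9


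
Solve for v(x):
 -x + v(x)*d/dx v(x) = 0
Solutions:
 v(x) = -sqrt(C1 + x^2)
 v(x) = sqrt(C1 + x^2)


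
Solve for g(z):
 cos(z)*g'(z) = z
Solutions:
 g(z) = C1 + Integral(z/cos(z), z)


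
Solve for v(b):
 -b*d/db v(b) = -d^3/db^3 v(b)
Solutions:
 v(b) = C1 + Integral(C2*airyai(b) + C3*airybi(b), b)


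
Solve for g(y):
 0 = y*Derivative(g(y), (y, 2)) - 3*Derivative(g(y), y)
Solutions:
 g(y) = C1 + C2*y^4


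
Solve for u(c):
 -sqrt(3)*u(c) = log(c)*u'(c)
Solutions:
 u(c) = C1*exp(-sqrt(3)*li(c))


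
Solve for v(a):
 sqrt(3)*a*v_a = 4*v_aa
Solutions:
 v(a) = C1 + C2*erfi(sqrt(2)*3^(1/4)*a/4)


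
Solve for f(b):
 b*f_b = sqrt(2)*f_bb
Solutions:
 f(b) = C1 + C2*erfi(2^(1/4)*b/2)


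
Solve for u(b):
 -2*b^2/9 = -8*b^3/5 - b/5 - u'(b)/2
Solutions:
 u(b) = C1 - 4*b^4/5 + 4*b^3/27 - b^2/5


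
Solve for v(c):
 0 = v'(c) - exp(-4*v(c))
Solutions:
 v(c) = log(-I*(C1 + 4*c)^(1/4))
 v(c) = log(I*(C1 + 4*c)^(1/4))
 v(c) = log(-(C1 + 4*c)^(1/4))
 v(c) = log(C1 + 4*c)/4


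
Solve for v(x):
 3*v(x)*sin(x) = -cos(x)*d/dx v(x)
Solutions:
 v(x) = C1*cos(x)^3


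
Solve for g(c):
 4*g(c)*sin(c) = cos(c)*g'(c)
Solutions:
 g(c) = C1/cos(c)^4


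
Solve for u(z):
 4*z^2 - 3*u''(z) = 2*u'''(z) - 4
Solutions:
 u(z) = C1 + C2*z + C3*exp(-3*z/2) + z^4/9 - 8*z^3/27 + 34*z^2/27


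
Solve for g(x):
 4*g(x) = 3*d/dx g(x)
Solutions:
 g(x) = C1*exp(4*x/3)


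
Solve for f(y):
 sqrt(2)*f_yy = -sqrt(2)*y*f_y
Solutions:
 f(y) = C1 + C2*erf(sqrt(2)*y/2)


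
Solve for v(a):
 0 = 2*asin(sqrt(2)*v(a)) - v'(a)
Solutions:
 Integral(1/asin(sqrt(2)*_y), (_y, v(a))) = C1 + 2*a


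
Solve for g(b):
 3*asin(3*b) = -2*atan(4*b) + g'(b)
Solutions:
 g(b) = C1 + 3*b*asin(3*b) + 2*b*atan(4*b) + sqrt(1 - 9*b^2) - log(16*b^2 + 1)/4


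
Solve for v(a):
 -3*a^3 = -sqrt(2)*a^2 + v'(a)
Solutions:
 v(a) = C1 - 3*a^4/4 + sqrt(2)*a^3/3


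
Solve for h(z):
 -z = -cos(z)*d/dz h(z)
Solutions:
 h(z) = C1 + Integral(z/cos(z), z)


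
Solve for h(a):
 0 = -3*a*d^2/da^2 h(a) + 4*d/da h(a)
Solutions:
 h(a) = C1 + C2*a^(7/3)


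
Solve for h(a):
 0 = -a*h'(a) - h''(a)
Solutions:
 h(a) = C1 + C2*erf(sqrt(2)*a/2)


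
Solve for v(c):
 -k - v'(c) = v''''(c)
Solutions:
 v(c) = C1 + C4*exp(-c) - c*k + (C2*sin(sqrt(3)*c/2) + C3*cos(sqrt(3)*c/2))*exp(c/2)


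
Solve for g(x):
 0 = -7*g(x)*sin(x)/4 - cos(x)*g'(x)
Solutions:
 g(x) = C1*cos(x)^(7/4)


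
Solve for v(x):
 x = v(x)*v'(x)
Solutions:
 v(x) = -sqrt(C1 + x^2)
 v(x) = sqrt(C1 + x^2)


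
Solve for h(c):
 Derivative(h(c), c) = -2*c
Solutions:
 h(c) = C1 - c^2


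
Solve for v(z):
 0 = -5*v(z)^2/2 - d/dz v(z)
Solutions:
 v(z) = 2/(C1 + 5*z)


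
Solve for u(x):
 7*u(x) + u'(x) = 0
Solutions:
 u(x) = C1*exp(-7*x)


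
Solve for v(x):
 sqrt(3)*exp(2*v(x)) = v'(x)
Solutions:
 v(x) = log(-sqrt(-1/(C1 + sqrt(3)*x))) - log(2)/2
 v(x) = log(-1/(C1 + sqrt(3)*x))/2 - log(2)/2


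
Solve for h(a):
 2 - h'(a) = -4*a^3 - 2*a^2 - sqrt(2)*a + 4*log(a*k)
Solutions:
 h(a) = C1 + a^4 + 2*a^3/3 + sqrt(2)*a^2/2 - 4*a*log(a*k) + 6*a


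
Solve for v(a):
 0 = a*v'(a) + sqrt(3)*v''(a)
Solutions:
 v(a) = C1 + C2*erf(sqrt(2)*3^(3/4)*a/6)


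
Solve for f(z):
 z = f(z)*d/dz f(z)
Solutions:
 f(z) = -sqrt(C1 + z^2)
 f(z) = sqrt(C1 + z^2)


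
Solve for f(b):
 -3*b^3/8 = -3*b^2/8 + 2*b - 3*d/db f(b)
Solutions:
 f(b) = C1 + b^4/32 - b^3/24 + b^2/3


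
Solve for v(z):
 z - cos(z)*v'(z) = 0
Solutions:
 v(z) = C1 + Integral(z/cos(z), z)


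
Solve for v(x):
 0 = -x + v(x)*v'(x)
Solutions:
 v(x) = -sqrt(C1 + x^2)
 v(x) = sqrt(C1 + x^2)


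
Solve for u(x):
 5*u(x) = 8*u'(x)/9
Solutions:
 u(x) = C1*exp(45*x/8)


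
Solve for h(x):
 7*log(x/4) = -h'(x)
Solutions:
 h(x) = C1 - 7*x*log(x) + 7*x + x*log(16384)


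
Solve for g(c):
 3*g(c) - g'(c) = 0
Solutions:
 g(c) = C1*exp(3*c)


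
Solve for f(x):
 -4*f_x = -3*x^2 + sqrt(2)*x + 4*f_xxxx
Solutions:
 f(x) = C1 + C4*exp(-x) + x^3/4 - sqrt(2)*x^2/8 + (C2*sin(sqrt(3)*x/2) + C3*cos(sqrt(3)*x/2))*exp(x/2)


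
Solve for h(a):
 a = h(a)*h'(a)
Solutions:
 h(a) = -sqrt(C1 + a^2)
 h(a) = sqrt(C1 + a^2)


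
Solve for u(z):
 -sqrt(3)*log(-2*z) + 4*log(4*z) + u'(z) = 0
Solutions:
 u(z) = C1 - z*(4 - sqrt(3))*log(z) + z*(-8*log(2) - sqrt(3) + sqrt(3)*log(2) + 4 + sqrt(3)*I*pi)


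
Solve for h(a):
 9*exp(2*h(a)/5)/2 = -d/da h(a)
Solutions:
 h(a) = 5*log(-sqrt(-1/(C1 - 9*a))) + 5*log(5)/2
 h(a) = 5*log(-1/(C1 - 9*a))/2 + 5*log(5)/2


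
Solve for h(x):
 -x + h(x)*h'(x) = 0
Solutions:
 h(x) = -sqrt(C1 + x^2)
 h(x) = sqrt(C1 + x^2)


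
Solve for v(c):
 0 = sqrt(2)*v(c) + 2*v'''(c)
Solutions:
 v(c) = C3*exp(-2^(5/6)*c/2) + (C1*sin(2^(5/6)*sqrt(3)*c/4) + C2*cos(2^(5/6)*sqrt(3)*c/4))*exp(2^(5/6)*c/4)


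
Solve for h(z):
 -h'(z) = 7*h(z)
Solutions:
 h(z) = C1*exp(-7*z)


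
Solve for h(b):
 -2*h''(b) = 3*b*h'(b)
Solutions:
 h(b) = C1 + C2*erf(sqrt(3)*b/2)


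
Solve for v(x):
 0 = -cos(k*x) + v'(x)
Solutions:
 v(x) = C1 + sin(k*x)/k


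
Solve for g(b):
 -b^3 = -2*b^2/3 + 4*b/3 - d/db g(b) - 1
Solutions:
 g(b) = C1 + b^4/4 - 2*b^3/9 + 2*b^2/3 - b


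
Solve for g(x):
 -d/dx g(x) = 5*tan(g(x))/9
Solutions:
 g(x) = pi - asin(C1*exp(-5*x/9))
 g(x) = asin(C1*exp(-5*x/9))


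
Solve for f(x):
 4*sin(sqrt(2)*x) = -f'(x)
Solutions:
 f(x) = C1 + 2*sqrt(2)*cos(sqrt(2)*x)


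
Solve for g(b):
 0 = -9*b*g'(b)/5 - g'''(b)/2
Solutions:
 g(b) = C1 + Integral(C2*airyai(-18^(1/3)*5^(2/3)*b/5) + C3*airybi(-18^(1/3)*5^(2/3)*b/5), b)


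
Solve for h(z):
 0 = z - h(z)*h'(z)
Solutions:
 h(z) = -sqrt(C1 + z^2)
 h(z) = sqrt(C1 + z^2)


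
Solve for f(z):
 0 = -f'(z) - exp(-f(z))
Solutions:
 f(z) = log(C1 - z)
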